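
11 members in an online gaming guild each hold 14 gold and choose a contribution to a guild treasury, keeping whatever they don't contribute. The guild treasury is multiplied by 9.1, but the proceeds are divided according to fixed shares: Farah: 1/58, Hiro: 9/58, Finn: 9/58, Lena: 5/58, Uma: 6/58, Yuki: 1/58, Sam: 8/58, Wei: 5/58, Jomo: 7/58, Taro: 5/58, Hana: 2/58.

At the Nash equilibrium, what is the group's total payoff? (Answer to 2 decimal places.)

607.60 gold

For player j, contributing a unit is worthwhile iff 9.1 × (j's share) ≥ 1, i.e. iff j's share is at least 0.1099.
Hiro, Finn, Sam and Jomo clear that bar, contributing 14 each; the remaining 7 contribute 0. Total contributed: 56.
The guild treasury pays out 9.1 × 56 = 509.60 in total (split across the unequal shares, but the aggregate is all that matters for the group sum).
The 7 free-riders keep 14 each, adding 98. Group total = 98 + 509.60 = 607.60.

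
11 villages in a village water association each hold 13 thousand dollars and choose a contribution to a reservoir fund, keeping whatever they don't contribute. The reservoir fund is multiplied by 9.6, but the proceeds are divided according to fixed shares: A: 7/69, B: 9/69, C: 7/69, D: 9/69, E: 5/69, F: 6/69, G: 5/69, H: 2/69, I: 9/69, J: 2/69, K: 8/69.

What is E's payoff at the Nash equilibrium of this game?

49.17 thousand dollars

A player with share s gets back 9.6·s per unit contributed, so full contribution is dominant for anyone with s > 1/9.6 = 0.1042 and zero contribution is dominant for anyone below.
B, D, I and K clear that bar, contributing 13 each; the remaining 7 contribute 0. Total contributed: 52.
E keeps 13 and receives 9.6 × 52 × 5/69 = 36.17 from the reservoir fund, for a payoff of 49.17.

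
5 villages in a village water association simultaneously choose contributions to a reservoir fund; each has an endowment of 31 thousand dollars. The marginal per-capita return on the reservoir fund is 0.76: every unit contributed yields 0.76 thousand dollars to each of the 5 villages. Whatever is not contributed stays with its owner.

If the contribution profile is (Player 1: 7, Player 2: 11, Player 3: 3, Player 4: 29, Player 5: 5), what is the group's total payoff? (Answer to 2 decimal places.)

309.00 thousand dollars

Total contributed: 7 + 11 + 3 + 29 + 5 = 55; total kept: 5 × 31 − 55 = 100.
The reservoir fund pays out 0.76 × 5 × 55 = 209.00 in aggregate.
Group total = 100 + 209.00 = 309.00.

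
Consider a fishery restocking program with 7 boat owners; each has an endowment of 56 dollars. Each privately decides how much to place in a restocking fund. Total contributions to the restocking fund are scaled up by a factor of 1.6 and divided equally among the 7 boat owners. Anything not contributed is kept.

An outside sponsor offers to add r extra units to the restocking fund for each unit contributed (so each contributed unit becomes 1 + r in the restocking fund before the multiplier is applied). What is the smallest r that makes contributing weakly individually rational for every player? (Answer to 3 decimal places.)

With matching at rate r, one contributed unit becomes (1 + r) in the restocking fund and returns 1.6 × (1 + r) / 7 to the contributor.
Setting this equal to 1: 1 + r = 7/1.6 = 4.3750.
So the minimum matching rate is r = 4.3750 − 1 = 3.375.

3.375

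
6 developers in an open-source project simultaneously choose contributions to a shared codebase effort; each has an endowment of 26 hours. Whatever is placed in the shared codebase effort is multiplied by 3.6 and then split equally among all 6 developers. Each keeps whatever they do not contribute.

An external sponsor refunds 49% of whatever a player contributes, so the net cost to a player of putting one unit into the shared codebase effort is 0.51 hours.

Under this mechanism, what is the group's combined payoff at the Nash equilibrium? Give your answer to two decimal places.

638.04 hours

With the mechanism, a contributed unit returns (3.6/6) / 0.51 = 1.1765 per unit of net cost to the contributor — now above 1 — so contributing fully is weakly dominant for every player.
At the Nash equilibrium everyone contributes 26. Group total payoff = 6 × (26 × 0.49 + 3.6 × 26) = 638.04.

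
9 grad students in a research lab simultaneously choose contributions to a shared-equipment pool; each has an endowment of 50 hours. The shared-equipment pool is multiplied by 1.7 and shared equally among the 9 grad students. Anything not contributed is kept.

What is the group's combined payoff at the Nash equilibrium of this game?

450.00 hours

Each contributed unit returns 1.7/9 = 0.1889 to its contributor — below 1 — so contributing 0 is dominant for every player. At the Nash equilibrium everyone keeps their 50, and the group total is 9 × 50 = 450.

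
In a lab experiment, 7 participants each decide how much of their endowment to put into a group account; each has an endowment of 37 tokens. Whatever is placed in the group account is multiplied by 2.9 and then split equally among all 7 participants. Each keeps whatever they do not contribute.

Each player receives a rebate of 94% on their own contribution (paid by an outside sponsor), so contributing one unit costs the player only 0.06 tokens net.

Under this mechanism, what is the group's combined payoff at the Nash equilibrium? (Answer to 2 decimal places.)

Under the mechanism each unit contributed yields (2.9/7) / 0.06 = 6.9048 back to its contributor per unit of net cost, which exceeds 1, making full contribution the dominant choice for everyone.
At the Nash equilibrium everyone contributes 37. Group total payoff = 7 × (37 × 0.94 + 2.9 × 37) = 994.56.

994.56 tokens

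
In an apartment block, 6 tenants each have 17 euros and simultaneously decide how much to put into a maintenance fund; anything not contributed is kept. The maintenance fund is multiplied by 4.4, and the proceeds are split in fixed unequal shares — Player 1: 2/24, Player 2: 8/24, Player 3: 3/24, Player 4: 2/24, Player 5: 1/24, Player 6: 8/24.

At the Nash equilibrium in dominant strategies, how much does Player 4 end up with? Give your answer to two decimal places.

29.47 euros

Each unit j contributes comes back to j as 4.4 × (j's share), so j prefers to contribute only if that share exceeds 1/4.4 = 0.2273; otherwise keeping the unit dominates.
Player 2 and Player 6 clear that bar, contributing 17 each; the remaining 4 contribute 0. Total contributed: 34.
Player 4 keeps 17 and receives 4.4 × 34 × 2/24 = 12.47 from the maintenance fund, for a payoff of 29.47.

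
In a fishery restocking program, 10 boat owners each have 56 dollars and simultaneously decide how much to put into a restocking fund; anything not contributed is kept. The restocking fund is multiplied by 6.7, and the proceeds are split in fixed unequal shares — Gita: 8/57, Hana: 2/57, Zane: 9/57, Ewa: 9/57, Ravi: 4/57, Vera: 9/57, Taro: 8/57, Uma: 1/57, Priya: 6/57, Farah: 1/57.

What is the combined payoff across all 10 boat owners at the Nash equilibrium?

1517.60 dollars

Each unit j contributes comes back to j as 6.7 × (j's share), so j prefers to contribute only if that share exceeds 1/6.7 = 0.1493; otherwise keeping the unit dominates.
Zane, Ewa and Vera are above the threshold, contributing 56 each; the remaining 7 contribute 0. Total contributed: 168.
The restocking fund pays out 6.7 × 168 = 1125.60 in total (split across the unequal shares, but the aggregate is all that matters for the group sum).
The 7 free-riders keep 56 each, adding 392. Group total = 392 + 1125.60 = 1517.60.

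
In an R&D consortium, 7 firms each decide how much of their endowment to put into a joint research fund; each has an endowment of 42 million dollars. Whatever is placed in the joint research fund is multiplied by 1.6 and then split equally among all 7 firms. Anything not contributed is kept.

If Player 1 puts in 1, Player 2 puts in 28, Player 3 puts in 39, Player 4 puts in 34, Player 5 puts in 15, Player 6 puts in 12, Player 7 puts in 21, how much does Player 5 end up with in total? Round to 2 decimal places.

Total contributed: 1 + 28 + 39 + 34 + 15 + 12 + 21 = 150.
Each receives 1.6 × 150 / 7 = 34.29 from the joint research fund.
Player 5 keeps 42 − 15 = 27, so Player 5's payoff is 27 + 34.29 = 61.29.

61.29 million dollars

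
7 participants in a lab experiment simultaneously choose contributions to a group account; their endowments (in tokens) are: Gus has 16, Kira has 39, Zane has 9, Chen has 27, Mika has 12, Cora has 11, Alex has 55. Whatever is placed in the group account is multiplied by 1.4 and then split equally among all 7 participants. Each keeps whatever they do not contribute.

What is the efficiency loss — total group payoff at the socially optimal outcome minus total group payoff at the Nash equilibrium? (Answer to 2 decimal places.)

67.60 tokens

The private return per contributed unit is 1.4/7 = 0.2000 < 1 for every player regardless of endowment, so the Nash equilibrium is zero contribution and the group total is Σ E_j = 16 + 39 + 9 + 27 + 12 + 11 + 55 = 169.
Each contributed unit returns 1.400 to the group, so the social optimum is full contribution by everyone: group total = 1.400 × 169 = 236.60.
Efficiency loss = (1.400 − 1) × 169 = 67.60.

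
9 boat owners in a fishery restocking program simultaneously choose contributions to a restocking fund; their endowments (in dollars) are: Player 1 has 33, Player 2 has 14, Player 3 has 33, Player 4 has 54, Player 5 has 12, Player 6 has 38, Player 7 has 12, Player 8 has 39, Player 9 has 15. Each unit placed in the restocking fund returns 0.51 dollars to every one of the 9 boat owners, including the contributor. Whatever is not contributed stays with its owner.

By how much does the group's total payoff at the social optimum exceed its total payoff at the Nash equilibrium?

897.50 dollars

The private return per contributed unit is 0.51 < 1 for everyone, so the Nash equilibrium is zero contribution and the group total is Σ E_j = 33 + 14 + 33 + 54 + 12 + 38 + 12 + 39 + 15 = 250.
Each contributed unit returns 4.590 to the group, so the social optimum is full contribution by everyone: group total = 4.590 × 250 = 1147.50.
Efficiency loss = (4.590 − 1) × 250 = 897.50.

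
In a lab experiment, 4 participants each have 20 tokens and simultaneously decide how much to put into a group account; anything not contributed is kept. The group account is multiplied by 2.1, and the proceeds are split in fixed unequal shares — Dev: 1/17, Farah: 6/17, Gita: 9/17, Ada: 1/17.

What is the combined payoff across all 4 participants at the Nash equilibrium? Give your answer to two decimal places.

For player j, contributing a unit is worthwhile iff 2.1 × (j's share) ≥ 1, i.e. iff j's share is at least 0.4762.
The only share above 0.4762 is Gita's 9/17, contributing 20; the remaining 3 contribute 0. Total contributed: 20.
The group account pays out 2.1 × 20 = 42.00 in total (split across the unequal shares, but the aggregate is all that matters for the group sum).
The 3 free-riders keep 20 each, adding 60. Group total = 60 + 42.00 = 102.00.

102.00 tokens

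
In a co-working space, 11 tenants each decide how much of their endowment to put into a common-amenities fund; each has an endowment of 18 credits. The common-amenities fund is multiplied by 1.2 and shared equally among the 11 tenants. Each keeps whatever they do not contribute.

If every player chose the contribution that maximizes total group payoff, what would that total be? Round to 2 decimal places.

Each contributed unit returns 1.200 to the group as a whole (0.1091 to each of 11 players), which exceeds 1, so the social optimum is full contribution: group total = 1.200 × 198 = 237.60.

237.60 credits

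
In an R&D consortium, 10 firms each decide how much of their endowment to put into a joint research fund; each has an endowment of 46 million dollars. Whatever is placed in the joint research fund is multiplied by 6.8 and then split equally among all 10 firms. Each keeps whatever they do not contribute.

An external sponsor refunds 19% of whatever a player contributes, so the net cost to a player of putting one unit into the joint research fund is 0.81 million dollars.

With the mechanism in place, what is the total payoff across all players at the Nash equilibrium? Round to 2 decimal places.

With the mechanism, a contributed unit returns (6.8/10) / 0.81 = 0.8395 per unit of net cost — still below 1 — so contributing 0 remains dominant for every player.
Everyone keeps their endowment and the group total is 10 × 46 = 460.

460.00 million dollars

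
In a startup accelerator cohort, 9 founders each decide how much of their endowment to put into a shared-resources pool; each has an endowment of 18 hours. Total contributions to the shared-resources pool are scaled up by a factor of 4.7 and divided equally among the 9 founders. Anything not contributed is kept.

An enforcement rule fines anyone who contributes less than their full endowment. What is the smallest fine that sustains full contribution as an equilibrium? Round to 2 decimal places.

Given the others contribute fully, the best deviation is to contribute 0 (any partial contribution still incurs the fine and gives up units whose private return 0.5222 is below 1).
Deviating from 18 to 0 saves 18 hours but forfeits the deviator's share of the drop in the shared-resources pool: 4.7/9 × 18 = 9.40.
So the deviation gain is 18 − 9.40 = 8.60, and the fine must be at least 8.60 hours to wipe it out.

8.60 hours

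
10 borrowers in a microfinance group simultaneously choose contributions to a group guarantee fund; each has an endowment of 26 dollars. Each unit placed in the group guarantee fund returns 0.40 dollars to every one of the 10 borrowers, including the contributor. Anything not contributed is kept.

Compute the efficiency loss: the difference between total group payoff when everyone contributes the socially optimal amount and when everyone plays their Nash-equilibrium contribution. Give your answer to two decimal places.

The private return per contributed unit is 0.40 < 1, so contributing 0 is dominant for every player. At the Nash equilibrium everyone keeps their 26, and the group total is 10 × 26 = 260.
Each contributed unit returns 4.000 to the group as a whole (0.40 to each of 10 players), which exceeds 1, so the social optimum is full contribution: group total = 4.000 × 260 = 1040.00.
Efficiency loss = 1040.00 − 260 = 780.00.

780.00 dollars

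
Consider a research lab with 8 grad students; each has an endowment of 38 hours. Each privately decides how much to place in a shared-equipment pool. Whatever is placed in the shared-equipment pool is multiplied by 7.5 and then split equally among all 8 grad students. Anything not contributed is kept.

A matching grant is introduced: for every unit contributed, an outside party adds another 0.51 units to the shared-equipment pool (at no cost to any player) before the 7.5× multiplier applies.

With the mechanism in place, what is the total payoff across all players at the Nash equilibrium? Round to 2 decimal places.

3442.80 hours

The effective private return per unit is now 7.5 × 1.51 / 8 = 1.4156 > 1, so every player's dominant strategy flips to full contribution.
So the Nash equilibrium is full contribution by all 8; the group earns 7.5 × 1.51 × 304 = 3442.80.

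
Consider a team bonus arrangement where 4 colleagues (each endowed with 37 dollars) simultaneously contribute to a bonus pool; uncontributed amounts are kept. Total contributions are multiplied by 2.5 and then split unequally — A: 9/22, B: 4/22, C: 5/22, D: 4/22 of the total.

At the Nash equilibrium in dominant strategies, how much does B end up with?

A player with share s gets back 2.5·s per unit contributed, so full contribution is dominant for anyone with s > 1/2.5 = 0.4000 and zero contribution is dominant for anyone below.
A alone (share 9/22) is above the threshold, contributing 37; the remaining 3 contribute 0. Total contributed: 37.
B keeps 37 and receives 2.5 × 37 × 4/22 = 16.82 from the bonus pool, for a payoff of 53.82.

53.82 dollars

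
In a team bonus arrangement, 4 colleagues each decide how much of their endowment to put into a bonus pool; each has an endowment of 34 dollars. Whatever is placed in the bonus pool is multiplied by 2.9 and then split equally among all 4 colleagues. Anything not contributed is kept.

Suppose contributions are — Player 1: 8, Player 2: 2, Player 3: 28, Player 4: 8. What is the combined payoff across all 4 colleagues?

Total contributed: 8 + 2 + 28 + 8 = 46; total kept: 4 × 34 − 46 = 90.
The bonus pool pays out 2.9 × 46 = 133.40 in aggregate.
Group total = 90 + 133.40 = 223.40.

223.40 dollars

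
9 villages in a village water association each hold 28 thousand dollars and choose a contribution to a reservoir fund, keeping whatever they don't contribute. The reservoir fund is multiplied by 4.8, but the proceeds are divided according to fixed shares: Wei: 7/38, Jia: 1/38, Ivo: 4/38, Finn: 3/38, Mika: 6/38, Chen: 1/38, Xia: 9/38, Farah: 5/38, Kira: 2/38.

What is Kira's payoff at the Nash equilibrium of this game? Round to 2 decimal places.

35.07 thousand dollars

Player j's private return per contributed unit is 4.8 × (j's share). Contributing is weakly dominant for j when that share is at least 1/4.8 = 0.2083, and contributing 0 is dominant otherwise.
Only Xia (9/38) clears that bar, contributing 28; the remaining 8 contribute 0. Total contributed: 28.
Kira keeps 28 and receives 4.8 × 28 × 2/38 = 7.07 from the reservoir fund, for a payoff of 35.07.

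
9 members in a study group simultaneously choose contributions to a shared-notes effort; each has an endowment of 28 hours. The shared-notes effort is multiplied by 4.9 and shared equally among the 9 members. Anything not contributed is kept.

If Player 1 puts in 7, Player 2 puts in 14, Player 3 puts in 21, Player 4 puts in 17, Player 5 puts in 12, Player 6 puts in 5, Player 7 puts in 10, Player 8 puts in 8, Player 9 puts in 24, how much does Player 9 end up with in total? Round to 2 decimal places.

Total contributed: 7 + 14 + 21 + 17 + 12 + 5 + 10 + 8 + 24 = 118.
Each receives 4.9 × 118 / 9 = 64.24 from the shared-notes effort.
Player 9 keeps 28 − 24 = 4, so Player 9's payoff is 4 + 64.24 = 68.24.

68.24 hours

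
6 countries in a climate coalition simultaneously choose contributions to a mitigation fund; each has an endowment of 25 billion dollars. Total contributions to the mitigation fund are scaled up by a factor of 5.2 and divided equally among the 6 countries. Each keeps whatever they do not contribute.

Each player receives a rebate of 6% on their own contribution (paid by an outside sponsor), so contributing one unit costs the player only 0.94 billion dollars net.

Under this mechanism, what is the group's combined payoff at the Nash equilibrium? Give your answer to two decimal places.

150.00 billion dollars

The effective private return is (5.2/6) / 0.94 = 0.9220, which is still under 1, so the mechanism doesn't change anyone's dominant strategy: zero contribution.
At the Nash equilibrium no one contributes; group total payoff = 6 × 25 = 150.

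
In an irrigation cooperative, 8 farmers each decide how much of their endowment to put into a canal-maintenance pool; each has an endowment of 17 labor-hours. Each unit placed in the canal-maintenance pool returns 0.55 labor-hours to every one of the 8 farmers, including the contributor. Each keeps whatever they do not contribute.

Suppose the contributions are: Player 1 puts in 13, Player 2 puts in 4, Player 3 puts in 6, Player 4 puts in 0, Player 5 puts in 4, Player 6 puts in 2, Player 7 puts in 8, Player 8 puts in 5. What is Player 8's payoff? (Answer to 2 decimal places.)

Total contributed: 13 + 4 + 6 + 0 + 4 + 2 + 8 + 5 = 42.
Each receives 0.55 × 42 = 23.10 from the canal-maintenance pool.
Player 8 keeps 17 − 5 = 12, so Player 8's payoff is 12 + 23.10 = 35.10.

35.10 labor-hours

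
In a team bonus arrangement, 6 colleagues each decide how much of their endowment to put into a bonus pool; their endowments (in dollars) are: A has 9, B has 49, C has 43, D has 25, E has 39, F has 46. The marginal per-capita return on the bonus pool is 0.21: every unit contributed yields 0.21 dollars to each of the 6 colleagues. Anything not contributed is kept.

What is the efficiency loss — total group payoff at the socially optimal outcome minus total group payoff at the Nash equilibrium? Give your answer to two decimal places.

54.86 dollars

The private return per contributed unit is 0.21 < 1 for everyone, so the Nash equilibrium is zero contribution and the group total is Σ E_j = 9 + 49 + 43 + 25 + 39 + 46 = 211.
Each contributed unit returns 1.260 to the group, so the social optimum is full contribution by everyone: group total = 1.260 × 211 = 265.86.
Efficiency loss = (1.260 − 1) × 211 = 54.86.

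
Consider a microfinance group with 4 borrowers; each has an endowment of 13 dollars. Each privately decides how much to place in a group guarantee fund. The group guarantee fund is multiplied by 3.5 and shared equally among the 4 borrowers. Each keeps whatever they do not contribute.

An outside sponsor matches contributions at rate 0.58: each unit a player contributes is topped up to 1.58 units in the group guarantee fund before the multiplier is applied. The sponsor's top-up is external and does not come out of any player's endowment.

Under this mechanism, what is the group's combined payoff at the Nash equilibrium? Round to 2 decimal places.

287.56 dollars

The effective private return per unit is now 3.5 × 1.58 / 4 = 1.3825 > 1, so every player's dominant strategy flips to full contribution.
So the Nash equilibrium is full contribution by all 4; the group earns 3.5 × 1.58 × 52 = 287.56.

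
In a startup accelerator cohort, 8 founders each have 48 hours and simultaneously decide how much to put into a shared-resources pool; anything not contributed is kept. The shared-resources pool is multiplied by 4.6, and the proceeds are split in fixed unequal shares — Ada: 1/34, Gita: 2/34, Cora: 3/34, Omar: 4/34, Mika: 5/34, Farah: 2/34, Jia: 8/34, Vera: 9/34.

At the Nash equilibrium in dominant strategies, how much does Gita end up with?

Player j's private return per contributed unit is 4.6 × (j's share). Contributing is weakly dominant for j when that share is at least 1/4.6 = 0.2174, and contributing 0 is dominant otherwise.
Jia and Vera are above the threshold, contributing 48 each; the remaining 6 contribute 0. Total contributed: 96.
Gita keeps 48 and receives 4.6 × 96 × 2/34 = 25.98 from the shared-resources pool, for a payoff of 73.98.

73.98 hours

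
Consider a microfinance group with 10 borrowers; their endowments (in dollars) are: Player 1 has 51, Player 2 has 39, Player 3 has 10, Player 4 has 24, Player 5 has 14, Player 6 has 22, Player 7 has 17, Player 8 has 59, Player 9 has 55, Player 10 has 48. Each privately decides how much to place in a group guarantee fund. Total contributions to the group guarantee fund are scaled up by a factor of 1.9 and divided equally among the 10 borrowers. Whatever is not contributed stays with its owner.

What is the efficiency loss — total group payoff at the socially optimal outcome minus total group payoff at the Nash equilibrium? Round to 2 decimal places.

The private return per contributed unit is 1.9/10 = 0.1900 < 1 for every player regardless of endowment, so the Nash equilibrium is zero contribution and the group total is Σ E_j = 51 + 39 + 10 + 24 + 14 + 22 + 17 + 59 + 55 + 48 = 339.
Each contributed unit returns 1.900 to the group, so the social optimum is full contribution by everyone: group total = 1.900 × 339 = 644.10.
Efficiency loss = (1.900 − 1) × 339 = 305.10.

305.10 dollars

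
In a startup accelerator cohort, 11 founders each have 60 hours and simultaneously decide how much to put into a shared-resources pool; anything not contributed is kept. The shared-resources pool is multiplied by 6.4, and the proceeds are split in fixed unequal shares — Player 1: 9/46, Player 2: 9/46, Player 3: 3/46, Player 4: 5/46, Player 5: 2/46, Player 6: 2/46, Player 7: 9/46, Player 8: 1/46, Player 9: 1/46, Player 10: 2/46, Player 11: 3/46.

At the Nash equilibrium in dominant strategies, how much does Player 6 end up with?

A player with share s gets back 6.4·s per unit contributed, so full contribution is dominant for anyone with s > 1/6.4 = 0.1563 and zero contribution is dominant for anyone below.
Player 1, Player 2 and Player 7 are above the threshold, contributing 60 each; the remaining 8 contribute 0. Total contributed: 180.
Player 6 keeps 60 and receives 6.4 × 180 × 2/46 = 50.09 from the shared-resources pool, for a payoff of 110.09.

110.09 hours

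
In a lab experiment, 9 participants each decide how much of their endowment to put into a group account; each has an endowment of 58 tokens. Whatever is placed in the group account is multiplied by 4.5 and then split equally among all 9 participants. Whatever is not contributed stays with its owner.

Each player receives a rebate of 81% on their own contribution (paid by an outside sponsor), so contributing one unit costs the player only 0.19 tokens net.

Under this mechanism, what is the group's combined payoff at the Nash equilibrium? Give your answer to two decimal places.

2771.82 tokens

The effective private return per unit is now (4.5/9) / 0.19 = 2.6316 > 1, so every player's dominant strategy flips to full contribution.
At the Nash equilibrium everyone contributes 58. Group total payoff = 9 × (58 × 0.81 + 4.5 × 58) = 2771.82.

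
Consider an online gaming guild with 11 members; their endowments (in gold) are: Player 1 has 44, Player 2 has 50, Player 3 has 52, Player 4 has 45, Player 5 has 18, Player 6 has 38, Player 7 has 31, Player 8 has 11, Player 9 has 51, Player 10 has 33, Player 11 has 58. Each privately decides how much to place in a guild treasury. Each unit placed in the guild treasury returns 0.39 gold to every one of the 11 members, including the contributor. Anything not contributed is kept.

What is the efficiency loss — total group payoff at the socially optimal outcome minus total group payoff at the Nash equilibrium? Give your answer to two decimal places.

The private return per contributed unit is 0.39 < 1 for everyone, so the Nash equilibrium is zero contribution and the group total is Σ E_j = 44 + 50 + 52 + 45 + 18 + 38 + 31 + 11 + 51 + 33 + 58 = 431.
Each contributed unit returns 4.290 to the group, so the social optimum is full contribution by everyone: group total = 4.290 × 431 = 1848.99.
Efficiency loss = (4.290 − 1) × 431 = 1417.99.

1417.99 gold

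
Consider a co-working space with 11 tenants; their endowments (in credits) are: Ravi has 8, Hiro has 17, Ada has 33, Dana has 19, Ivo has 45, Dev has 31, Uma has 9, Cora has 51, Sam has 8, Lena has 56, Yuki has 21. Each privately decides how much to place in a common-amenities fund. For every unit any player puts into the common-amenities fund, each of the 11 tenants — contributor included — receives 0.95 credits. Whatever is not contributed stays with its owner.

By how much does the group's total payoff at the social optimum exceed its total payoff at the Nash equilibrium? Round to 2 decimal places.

2816.10 credits

The private return per contributed unit is 0.95 < 1 for everyone, so the Nash equilibrium is zero contribution and the group total is Σ E_j = 8 + 17 + 33 + 19 + 45 + 31 + 9 + 51 + 8 + 56 + 21 = 298.
Each contributed unit returns 10.450 to the group, so the social optimum is full contribution by everyone: group total = 10.450 × 298 = 3114.10.
Efficiency loss = (10.450 − 1) × 298 = 2816.10.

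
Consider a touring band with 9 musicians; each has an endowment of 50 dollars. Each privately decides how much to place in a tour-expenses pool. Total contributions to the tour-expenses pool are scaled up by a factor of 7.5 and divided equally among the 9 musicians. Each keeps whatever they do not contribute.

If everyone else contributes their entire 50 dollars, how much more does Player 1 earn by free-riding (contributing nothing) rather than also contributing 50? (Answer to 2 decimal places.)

Switching from a contribution of 50 to 0 lets Player 1 keep an extra 50 dollars, but lowers the tour-expenses pool by 50, which costs Player 1 their own share of that drop: 7.5/9 × 50 = 41.67.
Net gain = 50 − 41.67 = 8.33. The private return per contributed unit (0.8333) is below 1, so free-riding is indeed the best response regardless of what the others do.

8.33 dollars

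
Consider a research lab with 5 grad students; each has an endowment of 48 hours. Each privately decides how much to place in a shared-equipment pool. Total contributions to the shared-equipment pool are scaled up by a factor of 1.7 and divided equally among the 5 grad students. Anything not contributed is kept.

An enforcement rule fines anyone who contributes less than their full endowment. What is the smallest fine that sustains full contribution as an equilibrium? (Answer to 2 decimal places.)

31.68 hours

Given the others contribute fully, the best deviation is to contribute 0 (any partial contribution still incurs the fine and gives up units whose private return 0.3400 is below 1).
Deviating from 48 to 0 saves 48 hours but forfeits the deviator's share of the drop in the shared-equipment pool: 1.7/5 × 48 = 16.32.
So the deviation gain is 48 − 16.32 = 31.68, and the fine must be at least 31.68 hours to wipe it out.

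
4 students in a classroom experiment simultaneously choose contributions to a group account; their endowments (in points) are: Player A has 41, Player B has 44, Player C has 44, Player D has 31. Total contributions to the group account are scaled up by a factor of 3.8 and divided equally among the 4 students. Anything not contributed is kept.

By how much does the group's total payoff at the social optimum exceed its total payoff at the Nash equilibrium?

448.00 points

The private return per contributed unit is 3.8/4 = 0.9500 < 1 for every player regardless of endowment, so the Nash equilibrium is zero contribution and the group total is Σ E_j = 41 + 44 + 44 + 31 = 160.
Each contributed unit returns 3.800 to the group, so the social optimum is full contribution by everyone: group total = 3.800 × 160 = 608.00.
Efficiency loss = (3.800 − 1) × 160 = 448.00.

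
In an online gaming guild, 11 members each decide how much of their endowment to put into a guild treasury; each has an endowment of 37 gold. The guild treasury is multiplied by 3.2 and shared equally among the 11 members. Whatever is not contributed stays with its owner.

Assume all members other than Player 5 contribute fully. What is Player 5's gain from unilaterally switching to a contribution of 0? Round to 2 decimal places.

Switching from a contribution of 37 to 0 lets Player 5 keep an extra 37 gold, but lowers the guild treasury by 37, which costs Player 5 their own share of that drop: 3.2/11 × 37 = 10.76.
Net gain = 37 − 10.76 = 26.24. The private return per contributed unit (0.2909) is below 1, so free-riding is indeed the best response regardless of what the others do.

26.24 gold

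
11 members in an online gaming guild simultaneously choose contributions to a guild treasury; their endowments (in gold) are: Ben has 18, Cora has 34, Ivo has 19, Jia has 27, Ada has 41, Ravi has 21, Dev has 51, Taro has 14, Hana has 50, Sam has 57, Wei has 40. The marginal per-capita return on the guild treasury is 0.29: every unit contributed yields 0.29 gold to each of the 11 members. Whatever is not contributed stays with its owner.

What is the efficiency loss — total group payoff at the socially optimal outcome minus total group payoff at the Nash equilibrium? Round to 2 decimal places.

814.68 gold

The private return per contributed unit is 0.29 < 1 for everyone, so the Nash equilibrium is zero contribution and the group total is Σ E_j = 18 + 34 + 19 + 27 + 41 + 21 + 51 + 14 + 50 + 57 + 40 = 372.
Each contributed unit returns 3.190 to the group, so the social optimum is full contribution by everyone: group total = 3.190 × 372 = 1186.68.
Efficiency loss = (3.190 − 1) × 372 = 814.68.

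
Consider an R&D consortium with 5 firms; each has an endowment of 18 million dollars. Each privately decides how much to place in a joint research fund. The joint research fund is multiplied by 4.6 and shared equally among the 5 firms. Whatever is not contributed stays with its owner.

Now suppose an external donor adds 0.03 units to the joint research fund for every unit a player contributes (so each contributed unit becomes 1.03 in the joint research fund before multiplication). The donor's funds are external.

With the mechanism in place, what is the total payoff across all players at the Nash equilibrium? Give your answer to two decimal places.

90.00 million dollars

With the mechanism, a contributed unit returns 4.6 × 1.03 / 5 = 0.9476 per unit of net cost — still below 1 — so contributing 0 remains dominant for every player.
At the Nash equilibrium no one contributes; group total payoff = 5 × 18 = 90.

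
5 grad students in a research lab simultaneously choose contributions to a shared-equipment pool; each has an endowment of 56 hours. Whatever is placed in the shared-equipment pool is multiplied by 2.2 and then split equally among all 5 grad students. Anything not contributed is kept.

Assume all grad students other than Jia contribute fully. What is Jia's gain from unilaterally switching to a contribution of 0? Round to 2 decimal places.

31.36 hours

Switching from a contribution of 56 to 0 lets Jia keep an extra 56 hours, but lowers the shared-equipment pool by 56, which costs Jia their own share of that drop: 2.2/5 × 56 = 24.64.
Net gain = 56 − 24.64 = 31.36. The private return per contributed unit (0.4400) is below 1, so free-riding is indeed the best response regardless of what the others do.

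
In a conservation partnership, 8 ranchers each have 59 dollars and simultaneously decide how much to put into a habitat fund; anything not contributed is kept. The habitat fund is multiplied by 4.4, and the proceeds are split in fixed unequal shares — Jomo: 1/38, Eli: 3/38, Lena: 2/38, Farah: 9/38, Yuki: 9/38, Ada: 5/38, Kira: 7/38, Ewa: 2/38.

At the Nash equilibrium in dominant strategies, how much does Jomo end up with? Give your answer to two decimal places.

A player with share s gets back 4.4·s per unit contributed, so full contribution is dominant for anyone with s > 1/4.4 = 0.2273 and zero contribution is dominant for anyone below.
The shares above 0.2273 belong to Farah and Yuki, contributing 59 each; the remaining 6 contribute 0. Total contributed: 118.
Jomo keeps 59 and receives 4.4 × 118 × 1/38 = 13.66 from the habitat fund, for a payoff of 72.66.

72.66 dollars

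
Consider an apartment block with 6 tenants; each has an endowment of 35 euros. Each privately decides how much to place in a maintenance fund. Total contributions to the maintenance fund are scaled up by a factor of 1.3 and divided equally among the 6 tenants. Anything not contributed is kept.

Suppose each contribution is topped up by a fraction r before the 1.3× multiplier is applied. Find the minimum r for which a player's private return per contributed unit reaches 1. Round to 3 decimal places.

With matching at rate r, one contributed unit becomes (1 + r) in the maintenance fund and returns 1.3 × (1 + r) / 6 to the contributor.
Setting this equal to 1: 1 + r = 6/1.3 = 4.6154.
So the minimum matching rate is r = 4.6154 − 1 = 3.615.

3.615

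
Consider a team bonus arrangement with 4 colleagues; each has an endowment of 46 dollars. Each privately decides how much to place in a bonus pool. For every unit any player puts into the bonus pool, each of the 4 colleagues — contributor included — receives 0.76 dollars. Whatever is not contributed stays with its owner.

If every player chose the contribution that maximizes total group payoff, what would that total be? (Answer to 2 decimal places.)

559.36 dollars

Each contributed unit returns 3.040 to the group as a whole (0.76 to each of 4 players), which exceeds 1, so the social optimum is full contribution: group total = 3.040 × 184 = 559.36.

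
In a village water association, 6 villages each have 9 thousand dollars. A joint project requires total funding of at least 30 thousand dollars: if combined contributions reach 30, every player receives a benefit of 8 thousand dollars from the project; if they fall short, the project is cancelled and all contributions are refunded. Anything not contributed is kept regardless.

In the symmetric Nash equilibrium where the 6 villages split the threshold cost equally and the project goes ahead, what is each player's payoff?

Equal share of the threshold: 30/6 = 5.
At this profile no one gains by cutting their contribution: any cut drops the total below 30, the project is cancelled, contributions are refunded, and the deviator ends with 9, which is less than 9 − 5 + 8 = 12. Contributing more than 5 just wastes the excess. So contributing exactly 5 is a best response.
Each player's payoff: 9 − 5 + 8 = 12.

12 thousand dollars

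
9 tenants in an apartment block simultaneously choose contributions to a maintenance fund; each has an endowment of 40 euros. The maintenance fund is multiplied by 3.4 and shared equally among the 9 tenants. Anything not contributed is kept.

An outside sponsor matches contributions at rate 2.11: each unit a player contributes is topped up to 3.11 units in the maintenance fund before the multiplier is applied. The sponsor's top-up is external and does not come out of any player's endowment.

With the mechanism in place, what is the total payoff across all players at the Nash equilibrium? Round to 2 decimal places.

With the mechanism, a contributed unit returns 3.4 × 3.11 / 9 = 1.1749 per unit of net cost to the contributor — now above 1 — so contributing fully is weakly dominant for every player.
So the Nash equilibrium is full contribution by all 9; the group earns 3.4 × 3.11 × 360 = 3806.64.

3806.64 euros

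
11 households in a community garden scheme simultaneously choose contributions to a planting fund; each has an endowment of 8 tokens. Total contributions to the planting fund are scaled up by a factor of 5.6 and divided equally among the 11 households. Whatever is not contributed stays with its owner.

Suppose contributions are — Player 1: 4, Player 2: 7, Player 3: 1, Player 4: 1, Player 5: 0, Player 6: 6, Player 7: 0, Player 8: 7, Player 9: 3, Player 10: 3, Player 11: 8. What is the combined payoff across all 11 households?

Total contributed: 4 + 7 + 1 + 1 + 0 + 6 + 0 + 7 + 3 + 3 + 8 = 40; total kept: 11 × 8 − 40 = 48.
The planting fund pays out 5.6 × 40 = 224.00 in aggregate.
Group total = 48 + 224.00 = 272.00.

272.00 tokens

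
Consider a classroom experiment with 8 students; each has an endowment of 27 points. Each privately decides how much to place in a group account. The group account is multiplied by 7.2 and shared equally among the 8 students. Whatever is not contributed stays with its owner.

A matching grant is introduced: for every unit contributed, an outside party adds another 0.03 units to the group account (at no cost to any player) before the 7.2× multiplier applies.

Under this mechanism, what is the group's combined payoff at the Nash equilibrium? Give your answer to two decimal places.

216.00 points

With the mechanism, a contributed unit returns 7.2 × 1.03 / 8 = 0.9270 per unit of net cost — still below 1 — so contributing 0 remains dominant for every player.
Everyone keeps their endowment and the group total is 8 × 27 = 216.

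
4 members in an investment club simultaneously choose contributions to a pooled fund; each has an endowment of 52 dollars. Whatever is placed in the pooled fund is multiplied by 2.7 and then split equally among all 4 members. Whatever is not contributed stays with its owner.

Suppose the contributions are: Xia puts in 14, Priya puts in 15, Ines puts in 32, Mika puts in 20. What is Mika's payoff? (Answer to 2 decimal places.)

Total contributed: 14 + 15 + 32 + 20 = 81.
Each receives 2.7 × 81 / 4 = 54.68 from the pooled fund.
Mika keeps 52 − 20 = 32, so Mika's payoff is 32 + 54.68 = 86.68.

86.68 dollars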